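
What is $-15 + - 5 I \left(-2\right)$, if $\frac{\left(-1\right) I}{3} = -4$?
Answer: $105$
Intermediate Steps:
$I = 12$ ($I = \left(-3\right) \left(-4\right) = 12$)
$-15 + - 5 I \left(-2\right) = -15 + \left(-5\right) 12 \left(-2\right) = -15 - -120 = -15 + 120 = 105$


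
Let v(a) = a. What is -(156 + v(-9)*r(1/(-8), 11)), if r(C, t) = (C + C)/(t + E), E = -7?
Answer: -2505/16 ≈ -156.56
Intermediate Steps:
r(C, t) = 2*C/(-7 + t) (r(C, t) = (C + C)/(t - 7) = (2*C)/(-7 + t) = 2*C/(-7 + t))
-(156 + v(-9)*r(1/(-8), 11)) = -(156 - 18/((-8)*(-7 + 11))) = -(156 - 18*(-1)/(8*4)) = -(156 - 9*(-1/16)) = -(156 + 9/16) = -1*2505/16 = -2505/16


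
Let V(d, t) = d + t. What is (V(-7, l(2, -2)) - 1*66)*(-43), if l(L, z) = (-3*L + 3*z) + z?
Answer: 3741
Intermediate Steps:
l(L, z) = -3*L + 4*z
(V(-7, l(2, -2)) - 1*66)*(-43) = ((-7 + (-3*2 + 4*(-2))) - 1*66)*(-43) = ((-7 + (-6 - 8)) - 66)*(-43) = ((-7 - 14) - 66)*(-43) = (-21 - 66)*(-43) = -87*(-43) = 3741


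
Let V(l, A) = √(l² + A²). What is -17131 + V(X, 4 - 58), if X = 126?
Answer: -17131 + 18*√58 ≈ -16994.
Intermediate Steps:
V(l, A) = √(A² + l²)
-17131 + V(X, 4 - 58) = -17131 + √((4 - 58)² + 126²) = -17131 + √((-54)² + 15876) = -17131 + √(2916 + 15876) = -17131 + √18792 = -17131 + 18*√58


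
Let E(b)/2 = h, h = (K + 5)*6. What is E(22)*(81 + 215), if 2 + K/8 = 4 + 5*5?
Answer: 784992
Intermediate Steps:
K = 216 (K = -16 + 8*(4 + 5*5) = -16 + 8*(4 + 25) = -16 + 8*29 = -16 + 232 = 216)
h = 1326 (h = (216 + 5)*6 = 221*6 = 1326)
E(b) = 2652 (E(b) = 2*1326 = 2652)
E(22)*(81 + 215) = 2652*(81 + 215) = 2652*296 = 784992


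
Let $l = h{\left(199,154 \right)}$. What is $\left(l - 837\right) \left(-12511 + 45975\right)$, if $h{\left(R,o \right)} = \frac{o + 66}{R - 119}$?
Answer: $-27917342$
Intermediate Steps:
$h{\left(R,o \right)} = \frac{66 + o}{-119 + R}$
$l = \frac{11}{4}$ ($l = \frac{66 + 154}{-119 + 199} = \frac{1}{80} \cdot 220 = \frac{11}{4} \approx 2.75$)
$\left(l - 837\right) \left(-12511 + 45975\right) = \left(\frac{11}{4} - 837\right) \left(-12511 + 45975\right) = \left(- \frac{3337}{4}\right) 33464 = -27917342$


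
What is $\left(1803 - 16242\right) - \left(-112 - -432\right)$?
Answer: $-14759$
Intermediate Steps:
$\left(1803 - 16242\right) - \left(-112 - -432\right) = -14439 - \left(-112 + 432\right) = -14439 - 320 = -14759$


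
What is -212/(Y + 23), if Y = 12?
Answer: -212/35 ≈ -6.0571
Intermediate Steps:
-212/(Y + 23) = -212/(12 + 23) = -212/35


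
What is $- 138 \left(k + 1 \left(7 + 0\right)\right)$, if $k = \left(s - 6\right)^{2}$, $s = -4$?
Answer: $-14766$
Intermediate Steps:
$k = 100$ ($k = \left(-4 - 6\right)^{2} = \left(-10\right)^{2} = 100$)
$- 138 \left(k + 1 \left(7 + 0\right)\right) = - 138 \left(100 + 1 \left(7 + 0\right)\right) = - 138 \left(100 + 1 \cdot 7\right) = - 138 \left(100 + 7\right) = \left(-138\right) 107 = -14766$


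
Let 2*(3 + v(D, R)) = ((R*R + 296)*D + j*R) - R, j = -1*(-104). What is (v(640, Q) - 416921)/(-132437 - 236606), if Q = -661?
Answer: -278916949/738086 ≈ -377.89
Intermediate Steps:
j = 104
v(D, R) = -3 + 103*R/2 + D*(296 + R**2)/2 (v(D, R) = -3 + (((R*R + 296)*D + 104*R) - R)/2 = -3 + (((R**2 + 296)*D + 104*R) - R)/2 = -3 + (((296 + R**2)*D + 104*R) - R)/2 = -3 + ((D*(296 + R**2) + 104*R) - R)/2 = -3 + ((104*R + D*(296 + R**2)) - R)/2 = -3 + (103*R + D*(296 + R**2))/2 = -3 + (103*R/2 + D*(296 + R**2)/2) = -3 + 103*R/2 + D*(296 + R**2)/2)
(v(640, Q) - 416921)/(-132437 - 236606) = ((-3 + 148*640 + (103/2)*(-661) + (1/2)*640*(-661)**2) - 416921)/(-132437 - 236606) = ((-3 + 94720 - 68083/2 + (1/2)*640*436921) - 416921)/(-369043) = ((-3 + 94720 - 68083/2 + 139814720) - 416921)*(-1/369043) = (279750791/2 - 416921)*(-1/369043) = (278916949/2)*(-1/369043) = -278916949/738086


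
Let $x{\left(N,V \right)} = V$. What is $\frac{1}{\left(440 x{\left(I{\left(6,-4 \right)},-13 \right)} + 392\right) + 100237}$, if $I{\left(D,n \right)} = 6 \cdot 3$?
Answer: $\frac{1}{94909} \approx 1.0536 \cdot 10^{-5}$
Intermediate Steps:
$I{\left(D,n \right)} = 18$
$\frac{1}{\left(440 x{\left(I{\left(6,-4 \right)},-13 \right)} + 392\right) + 100237} = \frac{1}{\left(440 \left(-13\right) + 392\right) + 100237} = \frac{1}{\left(-5720 + 392\right) + 100237} = \frac{1}{-5328 + 100237} = \frac{1}{94909}$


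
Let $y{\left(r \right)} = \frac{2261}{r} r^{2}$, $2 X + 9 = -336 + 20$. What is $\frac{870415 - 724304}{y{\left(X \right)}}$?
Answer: $- \frac{41746}{104975} \approx -0.39768$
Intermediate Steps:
$X = - \frac{325}{2}$ ($X = - \frac{9}{2} + \frac{-336 + 20}{2} = - \frac{9}{2} + \frac{1}{2} \left(-316\right) = - \frac{9}{2} - 158 = - \frac{325}{2} \approx -162.5$)
$y{\left(r \right)} = 2261 r$
$\frac{870415 - 724304}{y{\left(X \right)}} = \frac{870415 - 724304}{2261 \left(- \frac{325}{2}\right)} = \frac{146111}{- \frac{734825}{2}} = 146111 \left(- \frac{2}{734825}\right) = - \frac{41746}{104975}$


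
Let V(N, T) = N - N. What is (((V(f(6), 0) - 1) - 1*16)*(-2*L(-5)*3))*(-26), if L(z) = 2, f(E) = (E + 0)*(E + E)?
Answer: -5304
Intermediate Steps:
f(E) = 2*E² (f(E) = E*(2*E) = 2*E²)
V(N, T) = 0
(((V(f(6), 0) - 1) - 1*16)*(-2*L(-5)*3))*(-26) = (((0 - 1) - 1*16)*(-2*2*3))*(-26) = ((-1 - 16)*(-4*3))*(-26) = -17*(-12)*(-26) = 204*(-26) = -5304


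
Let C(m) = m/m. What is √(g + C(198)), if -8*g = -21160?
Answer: 21*√6 ≈ 51.439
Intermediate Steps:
g = 2645 (g = -⅛*(-21160) = 2645)
C(m) = 1
√(g + C(198)) = √(2645 + 1) = √2646 = 21*√6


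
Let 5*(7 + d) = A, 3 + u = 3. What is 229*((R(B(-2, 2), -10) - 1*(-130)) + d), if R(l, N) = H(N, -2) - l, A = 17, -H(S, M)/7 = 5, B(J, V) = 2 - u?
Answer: 102363/5 ≈ 20473.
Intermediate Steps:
u = 0 (u = -3 + 3 = 0)
B(J, V) = 2 (B(J, V) = 2 - 1*0 = 2 + 0 = 2)
H(S, M) = -35 (H(S, M) = -7*5 = -35)
d = -18/5 (d = -7 + (1/5)*17 = -7 + 17/5 = -18/5 ≈ -3.6000)
R(l, N) = -35 - l
229*((R(B(-2, 2), -10) - 1*(-130)) + d) = 229*(((-35 - 1*2) - 1*(-130)) - 18/5) = 229*(((-35 - 2) + 130) - 18/5) = 229*((-37 + 130) - 18/5) = 229*(93 - 18/5) = 229*(447/5) = 102363/5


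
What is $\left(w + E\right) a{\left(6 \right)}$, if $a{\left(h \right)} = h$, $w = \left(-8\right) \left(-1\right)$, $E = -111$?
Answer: $-618$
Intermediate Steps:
$w = 8$
$\left(w + E\right) a{\left(6 \right)} = \left(8 - 111\right) 6 = \left(-103\right) 6 = -618$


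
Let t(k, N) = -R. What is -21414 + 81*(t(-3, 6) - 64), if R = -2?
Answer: -26436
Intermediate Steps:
t(k, N) = 2 (t(k, N) = -1*(-2) = 2)
-21414 + 81*(t(-3, 6) - 64) = -21414 + 81*(2 - 64) = -21414 + 81*(-62) = -21414 - 5022 = -26436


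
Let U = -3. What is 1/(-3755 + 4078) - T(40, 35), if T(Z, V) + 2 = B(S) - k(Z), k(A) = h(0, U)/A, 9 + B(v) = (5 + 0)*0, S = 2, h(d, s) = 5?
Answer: 28755/2584 ≈ 11.128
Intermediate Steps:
B(v) = -9 (B(v) = -9 + (5 + 0)*0 = -9 + 5*0 = -9 + 0 = -9)
k(A) = 5/A
T(Z, V) = -11 - 5/Z (T(Z, V) = -2 + (-9 - 5/Z) = -11 - 5/Z)
1/(-3755 + 4078) - T(40, 35) = 1/(-3755 + 4078) - (-11 - 5/40) = 1/323 - (-11 - 5*1/40) = 1/323 - (-11 - 1/8) = 1/323 - 1*(-89/8) = 1/323 + 89/8 = 28755/2584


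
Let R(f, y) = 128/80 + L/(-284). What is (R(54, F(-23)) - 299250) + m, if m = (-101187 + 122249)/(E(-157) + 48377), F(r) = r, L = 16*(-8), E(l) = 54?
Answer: -5144964011472/17193005 ≈ -2.9925e+5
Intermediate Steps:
L = -128
R(f, y) = 728/355 (R(f, y) = 128/80 - 128/(-284) = 128*(1/80) - 128*(-1/284) = 8/5 + 32/71 = 728/355)
m = 21062/48431 (m = (-101187 + 122249)/(54 + 48377) = 21062/48431 ≈ 0.43489)
(R(54, F(-23)) - 299250) + m = (728/355 - 299250) + 21062/48431 = -106233022/355 + 21062/48431 = -5144964011472/17193005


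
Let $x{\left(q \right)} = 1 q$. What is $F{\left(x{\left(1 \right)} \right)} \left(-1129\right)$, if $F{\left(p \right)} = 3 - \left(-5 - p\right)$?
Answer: $-10161$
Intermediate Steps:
$x{\left(q \right)} = q$
$F{\left(p \right)} = 8 + p$ ($F{\left(p \right)} = 3 + \left(5 + p\right) = 8 + p$)
$F{\left(x{\left(1 \right)} \right)} \left(-1129\right) = \left(8 + 1\right) \left(-1129\right) = 9 \left(-1129\right) = -10161$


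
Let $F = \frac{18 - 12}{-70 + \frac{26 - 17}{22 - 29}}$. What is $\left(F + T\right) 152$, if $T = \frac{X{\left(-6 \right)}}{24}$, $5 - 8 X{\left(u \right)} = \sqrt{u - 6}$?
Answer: $- \frac{105811}{11976} - \frac{19 i \sqrt{3}}{12} \approx -8.8353 - 2.7424 i$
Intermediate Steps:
$F = - \frac{42}{499}$ ($F = \frac{6}{-70 + \frac{9}{-7}} = \frac{6}{-70 + 9 \left(- \frac{1}{7}\right)} = \frac{6}{-70 - \frac{9}{7}} = \frac{6}{- \frac{499}{7}} = 6 \left(- \frac{7}{499}\right) = - \frac{42}{499} \approx -0.084168$)
$X{\left(u \right)} = \frac{5}{8} - \frac{\sqrt{-6 + u}}{8}$ ($X{\left(u \right)} = \frac{5}{8} - \frac{\sqrt{u - 6}}{8} = \frac{5}{8} - \frac{\sqrt{-6 + u}}{8}$)
$T = \frac{5}{192} - \frac{i \sqrt{3}}{96}$ ($T = \frac{\frac{5}{8} - \frac{\sqrt{-6 - 6}}{8}}{24} = \left(\frac{5}{8} - \frac{\sqrt{-12}}{8}\right) \frac{1}{24} = \left(\frac{5}{8} - \frac{2 i \sqrt{3}}{8}\right) \frac{1}{24} = \left(\frac{5}{8} - \frac{i \sqrt{3}}{4}\right) \frac{1}{24} = \frac{5}{192} - \frac{i \sqrt{3}}{96} \approx 0.026042 - 0.018042 i$)
$\left(F + T\right) 152 = \left(- \frac{42}{499} + \left(\frac{5}{192} - \frac{i \sqrt{3}}{96}\right)\right) 152 = \left(- \frac{5569}{95808} - \frac{i \sqrt{3}}{96}\right) 152 = - \frac{105811}{11976} - \frac{19 i \sqrt{3}}{12}$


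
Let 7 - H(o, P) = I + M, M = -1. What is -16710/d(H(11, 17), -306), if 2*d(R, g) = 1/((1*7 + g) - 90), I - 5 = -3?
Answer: 13000380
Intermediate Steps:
I = 2 (I = 5 - 3 = 2)
H(o, P) = 6 (H(o, P) = 7 - (2 - 1) = 7 - 1*1 = 7 - 1 = 6)
d(R, g) = 1/(2*(-83 + g)) (d(R, g) = 1/(2*((1*7 + g) - 90)) = 1/(2*((7 + g) - 90)) = 1/(2*(-83 + g)))
-16710/d(H(11, 17), -306) = -16710/(1/(2*(-83 - 306))) = -16710/((½)/(-389)) = -16710/((½)*(-1/389)) = -16710/(-1/778) = -16710*(-778) = 13000380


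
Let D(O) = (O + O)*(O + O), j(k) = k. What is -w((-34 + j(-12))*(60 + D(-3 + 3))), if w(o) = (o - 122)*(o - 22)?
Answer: -8017724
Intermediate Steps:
D(O) = 4*O**2 (D(O) = (2*O)*(2*O) = 4*O**2)
w(o) = (-122 + o)*(-22 + o)
-w((-34 + j(-12))*(60 + D(-3 + 3))) = -(2684 + ((-34 - 12)*(60 + 4*(-3 + 3)**2))**2 - 144*(-34 - 12)*(60 + 4*(-3 + 3)**2)) = -(2684 + (-46*(60 + 4*0**2))**2 - (-6624)*(60 + 4*0**2)) = -(2684 + (-46*(60 + 4*0))**2 - (-6624)*(60 + 4*0)) = -(2684 + (-46*(60 + 0))**2 - (-6624)*(60 + 0)) = -(2684 + (-46*60)**2 - (-6624)*60) = -(2684 + (-2760)**2 - 144*(-2760)) = -(2684 + 7617600 + 397440) = -1*8017724 = -8017724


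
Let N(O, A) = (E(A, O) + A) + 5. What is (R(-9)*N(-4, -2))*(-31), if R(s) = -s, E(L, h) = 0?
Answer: -837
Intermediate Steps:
N(O, A) = 5 + A (N(O, A) = (0 + A) + 5 = A + 5 = 5 + A)
(R(-9)*N(-4, -2))*(-31) = ((-1*(-9))*(5 - 2))*(-31) = (9*3)*(-31) = 27*(-31) = -837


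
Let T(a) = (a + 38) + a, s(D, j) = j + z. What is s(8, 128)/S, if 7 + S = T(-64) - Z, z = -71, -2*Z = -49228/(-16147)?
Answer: -920379/1541645 ≈ -0.59701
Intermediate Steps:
Z = -24614/16147 (Z = -(-24614)/(-16147) = -(-24614)*(-1)/16147 = -½*49228/16147 = -24614/16147 ≈ -1.5244)
s(D, j) = -71 + j (s(D, j) = j - 71 = -71 + j)
T(a) = 38 + 2*a (T(a) = (38 + a) + a = 38 + 2*a)
S = -1541645/16147 (S = -7 + ((38 + 2*(-64)) - 1*(-24614/16147)) = -7 + ((38 - 128) + 24614/16147) = -7 + (-90 + 24614/16147) = -7 - 1428616/16147 = -1541645/16147 ≈ -95.476)
s(8, 128)/S = (-71 + 128)/(-1541645/16147) = 57*(-16147/1541645) = -920379/1541645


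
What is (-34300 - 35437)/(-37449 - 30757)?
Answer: 69737/68206 ≈ 1.0224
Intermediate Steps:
(-34300 - 35437)/(-37449 - 30757) = -69737/(-68206) = -69737*(-1/68206) = 69737/68206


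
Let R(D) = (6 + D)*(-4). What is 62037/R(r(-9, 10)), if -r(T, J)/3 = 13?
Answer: 20679/44 ≈ 469.98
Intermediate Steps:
r(T, J) = -39 (r(T, J) = -3*13 = -39)
R(D) = -24 - 4*D
62037/R(r(-9, 10)) = 62037/(-24 - 4*(-39)) = 62037/(-24 + 156) = 62037/132 = 62037*(1/132) = 20679/44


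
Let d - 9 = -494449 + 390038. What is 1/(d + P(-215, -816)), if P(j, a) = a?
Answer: -1/105218 ≈ -9.5041e-6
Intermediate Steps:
d = -104402 (d = 9 + (-494449 + 390038) = 9 - 104411 = -104402)
1/(d + P(-215, -816)) = 1/(-104402 - 816) = 1/(-105218) = -1/105218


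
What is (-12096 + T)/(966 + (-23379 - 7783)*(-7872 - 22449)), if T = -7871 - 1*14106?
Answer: -34073/944863968 ≈ -3.6061e-5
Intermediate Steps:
T = -21977 (T = -7871 - 14106 = -21977)
(-12096 + T)/(966 + (-23379 - 7783)*(-7872 - 22449)) = (-12096 - 21977)/(966 + (-23379 - 7783)*(-7872 - 22449)) = -34073/(966 - 31162*(-30321)) = -34073/(966 + 944863002) = -34073/944863968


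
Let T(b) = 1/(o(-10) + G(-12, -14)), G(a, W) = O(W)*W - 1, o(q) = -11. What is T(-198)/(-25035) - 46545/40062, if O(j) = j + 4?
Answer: -24858760277/21396312960 ≈ -1.1618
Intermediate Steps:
O(j) = 4 + j
G(a, W) = -1 + W*(4 + W) (G(a, W) = (4 + W)*W - 1 = W*(4 + W) - 1 = -1 + W*(4 + W))
T(b) = 1/128 (T(b) = 1/(-11 + (-1 - 14*(4 - 14))) = 1/(-11 + (-1 - 14*(-10))) = 1/(-11 + (-1 + 140)) = 1/(-11 + 139) = 1/128)
T(-198)/(-25035) - 46545/40062 = (1/128)/(-25035) - 46545/40062 = (1/128)*(-1/25035) - 46545*1/40062 = -1/3204480 - 15515/13354 = -24858760277/21396312960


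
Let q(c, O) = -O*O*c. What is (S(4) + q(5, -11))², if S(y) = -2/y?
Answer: 1466521/4 ≈ 3.6663e+5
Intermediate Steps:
q(c, O) = -c*O² (q(c, O) = -O²*c = -c*O²)
(S(4) + q(5, -11))² = (-2/4 - 1*5*(-11)²)² = (-2*¼ - 1*5*121)² = (-½ - 605)² = (-1211/2)² = 1466521/4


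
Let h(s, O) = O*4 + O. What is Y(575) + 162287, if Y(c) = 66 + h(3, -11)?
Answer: 162298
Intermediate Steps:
h(s, O) = 5*O (h(s, O) = 4*O + O = 5*O)
Y(c) = 11 (Y(c) = 66 + 5*(-11) = 66 - 55 = 11)
Y(575) + 162287 = 11 + 162287 = 162298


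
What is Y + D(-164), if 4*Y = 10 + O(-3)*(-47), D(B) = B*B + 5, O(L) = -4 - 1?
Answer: 107849/4 ≈ 26962.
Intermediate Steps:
O(L) = -5
D(B) = 5 + B**2 (D(B) = B**2 + 5 = 5 + B**2)
Y = 245/4 (Y = (10 - 5*(-47))/4 = (10 + 235)/4 = (1/4)*245 = 245/4 ≈ 61.250)
Y + D(-164) = 245/4 + (5 + (-164)**2) = 245/4 + (5 + 26896) = 245/4 + 26901 = 107849/4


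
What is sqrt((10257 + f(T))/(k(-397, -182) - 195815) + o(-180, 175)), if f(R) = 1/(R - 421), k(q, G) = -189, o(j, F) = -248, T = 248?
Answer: I*sqrt(17825651194938787)/8477173 ≈ 15.75*I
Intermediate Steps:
f(R) = 1/(-421 + R)
sqrt((10257 + f(T))/(k(-397, -182) - 195815) + o(-180, 175)) = sqrt((10257 + 1/(-421 + 248))/(-189 - 195815) - 248) = sqrt((10257 + 1/(-173))/(-196004) - 248) = sqrt((10257 - 1/173)*(-1/196004) - 248) = sqrt((1774460/173)*(-1/196004) - 248) = sqrt(-443615/8477173 - 248) = sqrt(-2102782519/8477173) = I*sqrt(17825651194938787)/8477173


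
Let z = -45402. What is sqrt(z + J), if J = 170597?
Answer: 7*sqrt(2555) ≈ 353.83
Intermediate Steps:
sqrt(z + J) = sqrt(-45402 + 170597) = sqrt(125195) = 7*sqrt(2555)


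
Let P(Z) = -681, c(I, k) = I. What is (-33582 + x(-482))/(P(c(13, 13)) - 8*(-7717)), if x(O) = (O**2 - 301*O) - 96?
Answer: 343728/61055 ≈ 5.6298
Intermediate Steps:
x(O) = -96 + O**2 - 301*O
(-33582 + x(-482))/(P(c(13, 13)) - 8*(-7717)) = (-33582 + (-96 + (-482)**2 - 301*(-482)))/(-681 - 8*(-7717)) = (-33582 + (-96 + 232324 + 145082))/(-681 + 61736) = (-33582 + 377310)/61055 = 343728*(1/61055) = 343728/61055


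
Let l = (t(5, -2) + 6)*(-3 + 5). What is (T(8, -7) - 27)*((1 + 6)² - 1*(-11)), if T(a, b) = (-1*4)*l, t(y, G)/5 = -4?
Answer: 5100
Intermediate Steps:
t(y, G) = -20 (t(y, G) = 5*(-4) = -20)
l = -28 (l = (-20 + 6)*(-3 + 5) = -14*2 = -28)
T(a, b) = 112 (T(a, b) = -1*4*(-28) = -4*(-28) = 112)
(T(8, -7) - 27)*((1 + 6)² - 1*(-11)) = (112 - 27)*((1 + 6)² - 1*(-11)) = 85*(7² + 11) = 85*(49 + 11) = 85*60 = 5100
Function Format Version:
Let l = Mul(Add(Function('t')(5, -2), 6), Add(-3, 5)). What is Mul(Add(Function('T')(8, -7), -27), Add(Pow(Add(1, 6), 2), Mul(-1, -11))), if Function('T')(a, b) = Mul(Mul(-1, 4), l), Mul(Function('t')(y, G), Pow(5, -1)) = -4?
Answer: 5100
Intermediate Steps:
Function('t')(y, G) = -20 (Function('t')(y, G) = Mul(5, -4) = -20)
l = -28 (l = Mul(Add(-20, 6), Add(-3, 5)) = Mul(-14, 2) = -28)
Function('T')(a, b) = 112 (Function('T')(a, b) = Mul(Mul(-1, 4), -28) = Mul(-4, -28) = 112)
Mul(Add(Function('T')(8, -7), -27), Add(Pow(Add(1, 6), 2), Mul(-1, -11))) = Mul(Add(112, -27), Add(Pow(Add(1, 6), 2), Mul(-1, -11))) = Mul(85, Add(Pow(7, 2), 11)) = Mul(85, Add(49, 11)) = Mul(85, 60) = 5100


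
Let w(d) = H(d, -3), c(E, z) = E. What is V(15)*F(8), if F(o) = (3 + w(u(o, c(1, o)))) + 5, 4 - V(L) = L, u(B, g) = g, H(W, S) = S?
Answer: -55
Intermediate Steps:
V(L) = 4 - L
w(d) = -3
F(o) = 5 (F(o) = (3 - 3) + 5 = 0 + 5 = 5)
V(15)*F(8) = (4 - 1*15)*5 = (4 - 15)*5 = -11*5 = -55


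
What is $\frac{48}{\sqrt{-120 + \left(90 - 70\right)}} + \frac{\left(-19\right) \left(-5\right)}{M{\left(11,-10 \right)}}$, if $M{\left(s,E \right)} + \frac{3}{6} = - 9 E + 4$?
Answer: $\frac{190}{187} - \frac{24 i}{5} \approx 1.016 - 4.8 i$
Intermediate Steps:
$M{\left(s,E \right)} = \frac{7}{2} - 9 E$ ($M{\left(s,E \right)} = - \frac{1}{2} - \left(-4 + 9 E\right) = \frac{7}{2} - 9 E$)
$\frac{48}{\sqrt{-120 + \left(90 - 70\right)}} + \frac{\left(-19\right) \left(-5\right)}{M{\left(11,-10 \right)}} = \frac{48}{\sqrt{-120 + \left(90 - 70\right)}} + \frac{\left(-19\right) \left(-5\right)}{\frac{7}{2} - -90} = \frac{48}{\sqrt{-120 + \left(90 - 70\right)}} + \frac{95}{\frac{7}{2} + 90} = \frac{48}{\sqrt{-120 + 20}} + \frac{95}{\frac{187}{2}} = \frac{48}{\sqrt{-100}} + 95 \cdot \frac{2}{187} = \frac{48}{10 i} + \frac{190}{187} = 48 \left(- \frac{i}{10}\right) + \frac{190}{187} = - \frac{24 i}{5} + \frac{190}{187} = \frac{190}{187} - \frac{24 i}{5}$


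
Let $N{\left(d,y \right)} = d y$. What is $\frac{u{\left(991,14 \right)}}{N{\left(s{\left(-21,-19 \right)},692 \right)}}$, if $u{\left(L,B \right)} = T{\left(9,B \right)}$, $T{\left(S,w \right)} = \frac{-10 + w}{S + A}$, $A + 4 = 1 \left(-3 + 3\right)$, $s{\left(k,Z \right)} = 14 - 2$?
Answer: $\frac{1}{10380} \approx 9.6339 \cdot 10^{-5}$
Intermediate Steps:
$s{\left(k,Z \right)} = 12$ ($s{\left(k,Z \right)} = 14 - 2 = 12$)
$A = -4$ ($A = -4 + 1 \left(-3 + 3\right) = -4 + 1 \cdot 0 = -4 + 0 = -4$)
$T{\left(S,w \right)} = \frac{-10 + w}{-4 + S}$ ($T{\left(S,w \right)} = \frac{-10 + w}{S - 4} = \frac{-10 + w}{-4 + S}$)
$u{\left(L,B \right)} = -2 + \frac{B}{5}$ ($u{\left(L,B \right)} = \frac{-10 + B}{-4 + 9} = \frac{-10 + B}{5} = -2 + \frac{B}{5}$)
$\frac{u{\left(991,14 \right)}}{N{\left(s{\left(-21,-19 \right)},692 \right)}} = \frac{-2 + \frac{1}{5} \cdot 14}{12 \cdot 692} = \frac{-2 + \frac{14}{5}}{8304} = \frac{4}{5} \cdot \frac{1}{8304} = \frac{1}{10380}$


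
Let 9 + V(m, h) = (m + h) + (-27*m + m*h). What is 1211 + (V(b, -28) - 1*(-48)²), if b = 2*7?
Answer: -1886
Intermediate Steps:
b = 14
V(m, h) = -9 + h - 26*m + h*m (V(m, h) = -9 + ((m + h) + (-27*m + m*h)) = -9 + ((h + m) + (-27*m + h*m)) = -9 + (h - 26*m + h*m) = -9 + h - 26*m + h*m)
1211 + (V(b, -28) - 1*(-48)²) = 1211 + ((-9 - 28 - 26*14 - 28*14) - 1*(-48)²) = 1211 + ((-9 - 28 - 364 - 392) - 1*2304) = 1211 + (-793 - 2304) = 1211 - 3097 = -1886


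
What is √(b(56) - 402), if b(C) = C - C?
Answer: I*√402 ≈ 20.05*I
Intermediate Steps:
b(C) = 0
√(b(56) - 402) = √(0 - 402) = √(-402) = I*√402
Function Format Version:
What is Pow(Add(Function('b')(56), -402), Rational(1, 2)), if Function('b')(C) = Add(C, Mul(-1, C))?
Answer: Mul(I, Pow(402, Rational(1, 2))) ≈ Mul(20.050, I)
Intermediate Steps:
Function('b')(C) = 0
Pow(Add(Function('b')(56), -402), Rational(1, 2)) = Pow(Add(0, -402), Rational(1, 2)) = Pow(-402, Rational(1, 2)) = Mul(I, Pow(402, Rational(1, 2)))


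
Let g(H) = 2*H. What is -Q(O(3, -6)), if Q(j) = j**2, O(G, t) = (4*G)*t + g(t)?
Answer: -7056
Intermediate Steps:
O(G, t) = 2*t + 4*G*t (O(G, t) = (4*G)*t + 2*t = 4*G*t + 2*t = 2*t + 4*G*t)
-Q(O(3, -6)) = -(2*(-6)*(1 + 2*3))**2 = -(2*(-6)*(1 + 6))**2 = -(2*(-6)*7)**2 = -1*(-84)**2 = -1*7056 = -7056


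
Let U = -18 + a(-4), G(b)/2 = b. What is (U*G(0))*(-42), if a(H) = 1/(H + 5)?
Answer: 0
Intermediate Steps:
G(b) = 2*b
a(H) = 1/(5 + H)
U = -17 (U = -18 + 1/(5 - 4) = -18 + 1/1 = -18 + 1 = -17)
(U*G(0))*(-42) = -34*0*(-42) = -17*0*(-42) = 0*(-42) = 0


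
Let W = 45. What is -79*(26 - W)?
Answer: 1501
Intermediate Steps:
-79*(26 - W) = -79*(26 - 1*45) = -79*(26 - 45) = -79*(-19) = 1501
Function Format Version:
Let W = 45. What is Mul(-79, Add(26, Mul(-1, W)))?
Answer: 1501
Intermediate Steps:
Mul(-79, Add(26, Mul(-1, W))) = Mul(-79, Add(26, Mul(-1, 45))) = Mul(-79, Add(26, -45)) = Mul(-79, -19) = 1501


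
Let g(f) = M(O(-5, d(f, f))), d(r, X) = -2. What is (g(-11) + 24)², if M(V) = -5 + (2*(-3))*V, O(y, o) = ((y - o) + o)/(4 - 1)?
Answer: 841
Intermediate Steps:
O(y, o) = y/3
M(V) = -5 - 6*V
g(f) = 5 (g(f) = -5 - 2*(-5) = -5 - 6*(-5/3) = -5 + 10 = 5)
(g(-11) + 24)² = (5 + 24)² = 29² = 841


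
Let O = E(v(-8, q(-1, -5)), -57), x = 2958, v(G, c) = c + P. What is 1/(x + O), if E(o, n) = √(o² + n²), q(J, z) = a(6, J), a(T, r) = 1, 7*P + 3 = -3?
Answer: 72471/214289617 - 7*√159202/428579234 ≈ 0.00033167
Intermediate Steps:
P = -6/7 (P = -3/7 + (⅐)*(-3) = -3/7 - 3/7 = -6/7 ≈ -0.85714)
q(J, z) = 1
v(G, c) = -6/7 + c (v(G, c) = c - 6/7 = -6/7 + c)
E(o, n) = √(n² + o²)
O = √159202/7 (O = √((-57)² + (-6/7 + 1)²) = √(3249 + (⅐)²) = √(3249 + 1/49) = √(159202/49) = √159202/7 ≈ 57.000)
1/(x + O) = 1/(2958 + √159202/7)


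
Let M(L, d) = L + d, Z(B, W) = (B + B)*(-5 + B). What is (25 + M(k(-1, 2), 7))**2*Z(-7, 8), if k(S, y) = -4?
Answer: 131712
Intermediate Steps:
Z(B, W) = 2*B*(-5 + B) (Z(B, W) = (2*B)*(-5 + B) = 2*B*(-5 + B))
(25 + M(k(-1, 2), 7))**2*Z(-7, 8) = (25 + (-4 + 7))**2*(2*(-7)*(-5 - 7)) = (25 + 3)**2*(2*(-7)*(-12)) = 28**2*168 = 784*168 = 131712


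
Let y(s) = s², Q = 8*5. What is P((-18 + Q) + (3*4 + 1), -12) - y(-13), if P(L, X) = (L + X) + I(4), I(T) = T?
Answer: -142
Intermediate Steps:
Q = 40
P(L, X) = 4 + L + X (P(L, X) = (L + X) + 4 = 4 + L + X)
P((-18 + Q) + (3*4 + 1), -12) - y(-13) = (4 + ((-18 + 40) + (3*4 + 1)) - 12) - 1*(-13)² = (4 + (22 + (12 + 1)) - 12) - 1*169 = (4 + (22 + 13) - 12) - 169 = (4 + 35 - 12) - 169 = 27 - 169 = -142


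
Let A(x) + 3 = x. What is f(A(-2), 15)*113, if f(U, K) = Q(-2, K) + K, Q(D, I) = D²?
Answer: 2147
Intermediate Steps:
A(x) = -3 + x
f(U, K) = 4 + K (f(U, K) = (-2)² + K = 4 + K)
f(A(-2), 15)*113 = (4 + 15)*113 = 19*113 = 2147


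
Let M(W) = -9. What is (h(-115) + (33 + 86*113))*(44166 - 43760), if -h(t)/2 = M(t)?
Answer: 3966214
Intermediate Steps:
h(t) = 18 (h(t) = -2*(-9) = 18)
(h(-115) + (33 + 86*113))*(44166 - 43760) = (18 + (33 + 86*113))*(44166 - 43760) = (18 + (33 + 9718))*406 = (18 + 9751)*406 = 9769*406 = 3966214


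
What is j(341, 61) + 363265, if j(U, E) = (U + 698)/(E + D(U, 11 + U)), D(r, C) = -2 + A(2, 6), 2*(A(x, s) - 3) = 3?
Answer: 46136733/127 ≈ 3.6328e+5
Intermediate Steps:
A(x, s) = 9/2 (A(x, s) = 3 + (½)*3 = 3 + 3/2 = 9/2)
D(r, C) = 5/2 (D(r, C) = -2 + 9/2 = 5/2)
j(U, E) = (698 + U)/(5/2 + E) (j(U, E) = (U + 698)/(E + 5/2) = (698 + U)/(5/2 + E))
j(341, 61) + 363265 = 2*(698 + 341)/(5 + 2*61) + 363265 = 2*1039/(5 + 122) + 363265 = 2*1039/127 + 363265 = 2*(1/127)*1039 + 363265 = 2078/127 + 363265 = 46136733/127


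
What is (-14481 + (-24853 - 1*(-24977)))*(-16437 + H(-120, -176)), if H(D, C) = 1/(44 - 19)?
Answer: 5899635868/25 ≈ 2.3599e+8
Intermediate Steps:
H(D, C) = 1/25
(-14481 + (-24853 - 1*(-24977)))*(-16437 + H(-120, -176)) = (-14481 + (-24853 - 1*(-24977)))*(-16437 + 1/25) = (-14481 + (-24853 + 24977))*(-410924/25) = (-14481 + 124)*(-410924/25) = -14357*(-410924/25) = 5899635868/25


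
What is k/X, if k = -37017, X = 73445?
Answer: -37017/73445 ≈ -0.50401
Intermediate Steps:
k/X = -37017/73445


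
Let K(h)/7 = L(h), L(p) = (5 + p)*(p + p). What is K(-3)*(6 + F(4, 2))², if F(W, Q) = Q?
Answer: -5376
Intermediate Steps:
L(p) = 2*p*(5 + p) (L(p) = (5 + p)*(2*p) = 2*p*(5 + p))
K(h) = 14*h*(5 + h) (K(h) = 7*(2*h*(5 + h)) = 14*h*(5 + h))
K(-3)*(6 + F(4, 2))² = (14*(-3)*(5 - 3))*(6 + 2)² = (14*(-3)*2)*8² = -84*64 = -5376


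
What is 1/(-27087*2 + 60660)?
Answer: 1/6486 ≈ 0.00015418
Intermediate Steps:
1/(-27087*2 + 60660) = 1/(-54174 + 60660) = 1/6486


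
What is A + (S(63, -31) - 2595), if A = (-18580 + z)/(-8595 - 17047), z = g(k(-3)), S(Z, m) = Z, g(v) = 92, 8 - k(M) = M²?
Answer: -32453528/12821 ≈ -2531.3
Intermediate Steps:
k(M) = 8 - M²
z = 92
A = 9244/12821 (A = (-18580 + 92)/(-8595 - 17047) = -18488/(-25642) = -18488*(-1/25642) = 9244/12821 ≈ 0.72100)
A + (S(63, -31) - 2595) = 9244/12821 + (63 - 2595) = 9244/12821 - 2532 = -32453528/12821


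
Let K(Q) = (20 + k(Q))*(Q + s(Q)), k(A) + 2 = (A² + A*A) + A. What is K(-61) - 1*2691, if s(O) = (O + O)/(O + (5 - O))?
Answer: -3172828/5 ≈ -6.3457e+5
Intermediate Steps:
k(A) = -2 + A + 2*A² (k(A) = -2 + ((A² + A*A) + A) = -2 + ((A² + A²) + A) = -2 + (2*A² + A) = -2 + (A + 2*A²) = -2 + A + 2*A²)
s(O) = 2*O/5 (s(O) = (2*O)/5 = (2*O)*(⅕) = 2*O/5)
K(Q) = 7*Q*(18 + Q + 2*Q²)/5 (K(Q) = (20 + (-2 + Q + 2*Q²))*(Q + 2*Q/5) = (18 + Q + 2*Q²)*(7*Q/5) = 7*Q*(18 + Q + 2*Q²)/5)
K(-61) - 1*2691 = (7/5)*(-61)*(18 - 61 + 2*(-61)²) - 1*2691 = (7/5)*(-61)*(18 - 61 + 2*3721) - 2691 = (7/5)*(-61)*(18 - 61 + 7442) - 2691 = (7/5)*(-61)*7399 - 2691 = -3159373/5 - 2691 = -3172828/5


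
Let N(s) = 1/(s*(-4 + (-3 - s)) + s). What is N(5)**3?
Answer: -1/166375 ≈ -6.0105e-6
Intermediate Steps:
N(s) = 1/(s + s*(-7 - s)) (N(s) = 1/(s*(-7 - s) + s) = 1/(s + s*(-7 - s)))
N(5)**3 = (-1/(5*(6 + 5)))**3 = (-1*1/5/11)**3 = (-1*1/5*1/11)**3 = (-1/55)**3 = -1/166375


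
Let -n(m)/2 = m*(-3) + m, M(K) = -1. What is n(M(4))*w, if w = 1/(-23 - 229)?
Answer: 1/63 ≈ 0.015873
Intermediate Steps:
w = -1/252 (w = 1/(-252) = -1/252 ≈ -0.0039683)
n(m) = 4*m (n(m) = -2*(m*(-3) + m) = -2*(-3*m + m) = -(-4)*m = 4*m)
n(M(4))*w = (4*(-1))*(-1/252) = -4*(-1/252) = 1/63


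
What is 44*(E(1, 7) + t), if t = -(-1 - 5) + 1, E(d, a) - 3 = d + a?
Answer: 792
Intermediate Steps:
E(d, a) = 3 + a + d (E(d, a) = 3 + (d + a) = 3 + (a + d) = 3 + a + d)
t = 7 (t = -1*(-6) + 1 = 6 + 1 = 7)
44*(E(1, 7) + t) = 44*((3 + 7 + 1) + 7) = 44*(11 + 7) = 44*18 = 792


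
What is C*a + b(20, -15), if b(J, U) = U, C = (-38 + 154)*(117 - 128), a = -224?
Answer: 285809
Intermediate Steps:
C = -1276 (C = 116*(-11) = -1276)
C*a + b(20, -15) = -1276*(-224) - 15 = 285824 - 15 = 285809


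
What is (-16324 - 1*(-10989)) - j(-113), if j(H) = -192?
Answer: -5143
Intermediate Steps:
(-16324 - 1*(-10989)) - j(-113) = (-16324 - 1*(-10989)) - 1*(-192) = (-16324 + 10989) + 192 = -5335 + 192 = -5143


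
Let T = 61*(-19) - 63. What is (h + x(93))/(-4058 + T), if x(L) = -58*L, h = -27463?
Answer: 2987/480 ≈ 6.2229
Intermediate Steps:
T = -1222 (T = -1159 - 63 = -1222)
(h + x(93))/(-4058 + T) = (-27463 - 58*93)/(-4058 - 1222) = (-27463 - 5394)/(-5280) = -32857*(-1/5280) = 2987/480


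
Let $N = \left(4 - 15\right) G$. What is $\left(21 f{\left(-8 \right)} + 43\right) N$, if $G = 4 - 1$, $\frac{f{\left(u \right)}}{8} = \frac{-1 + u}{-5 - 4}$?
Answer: $-6963$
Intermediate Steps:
$f{\left(u \right)} = \frac{8}{9} - \frac{8 u}{9}$ ($f{\left(u \right)} = 8 \frac{-1 + u}{-5 - 4} = 8 \frac{-1 + u}{-9} = 8 \left(-1 + u\right) \left(- \frac{1}{9}\right) = 8 \left(\frac{1}{9} - \frac{u}{9}\right) = \frac{8}{9} - \frac{8 u}{9}$)
$G = 3$ ($G = 4 - 1 = 3$)
$N = -33$ ($N = \left(4 - 15\right) 3 = \left(-11\right) 3 = -33$)
$\left(21 f{\left(-8 \right)} + 43\right) N = \left(21 \left(\frac{8}{9} - - \frac{64}{9}\right) + 43\right) \left(-33\right) = \left(21 \left(\frac{8}{9} + \frac{64}{9}\right) + 43\right) \left(-33\right) = \left(21 \cdot 8 + 43\right) \left(-33\right) = \left(168 + 43\right) \left(-33\right) = 211 \left(-33\right) = -6963$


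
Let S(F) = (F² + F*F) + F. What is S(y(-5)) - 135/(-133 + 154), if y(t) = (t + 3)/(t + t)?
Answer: -1076/175 ≈ -6.1486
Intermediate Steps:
y(t) = (3 + t)/(2*t) (y(t) = (3 + t)/((2*t)) = (3 + t)*(1/(2*t)) = (3 + t)/(2*t))
S(F) = F + 2*F² (S(F) = (F² + F²) + F = 2*F² + F = F + 2*F²)
S(y(-5)) - 135/(-133 + 154) = ((½)*(3 - 5)/(-5))*(1 + 2*((½)*(3 - 5)/(-5))) - 135/(-133 + 154) = ((½)*(-⅕)*(-2))*(1 + 2*((½)*(-⅕)*(-2))) - 135/21 = (1 + 2*(⅕))/5 + (1/21)*(-135) = (1 + ⅖)/5 - 45/7 = (⅕)*(7/5) - 45/7 = 7/25 - 45/7 = -1076/175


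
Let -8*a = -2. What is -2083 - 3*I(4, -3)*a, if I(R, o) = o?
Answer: -8323/4 ≈ -2080.8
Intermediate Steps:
a = 1/4 (a = -1/8*(-2) = 1/4 ≈ 0.25000)
-2083 - 3*I(4, -3)*a = -2083 - 3*(-3)/4 = -2083 - (-9)/4 = -2083 - 1*(-9/4) = -2083 + 9/4 = -8323/4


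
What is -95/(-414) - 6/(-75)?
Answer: 3203/10350 ≈ 0.30947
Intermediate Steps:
-95/(-414) - 6/(-75) = -95*(-1/414) - 6*(-1/75) = 95/414 + 2/25 = 3203/10350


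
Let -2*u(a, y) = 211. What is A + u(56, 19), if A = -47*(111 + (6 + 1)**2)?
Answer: -15251/2 ≈ -7625.5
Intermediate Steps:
u(a, y) = -211/2 (u(a, y) = -1/2*211 = -211/2)
A = -7520 (A = -47*(111 + 7**2) = -47*(111 + 49) = -47*160 = -7520)
A + u(56, 19) = -7520 - 211/2 = -15251/2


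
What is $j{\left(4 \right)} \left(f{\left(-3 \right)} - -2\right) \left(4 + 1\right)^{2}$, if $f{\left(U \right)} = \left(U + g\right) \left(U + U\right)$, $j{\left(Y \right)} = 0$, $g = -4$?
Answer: $0$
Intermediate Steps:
$f{\left(U \right)} = 2 U \left(-4 + U\right)$ ($f{\left(U \right)} = \left(U - 4\right) \left(U + U\right) = \left(-4 + U\right) 2 U = 2 U \left(-4 + U\right)$)
$j{\left(4 \right)} \left(f{\left(-3 \right)} - -2\right) \left(4 + 1\right)^{2} = 0 \left(2 \left(-3\right) \left(-4 - 3\right) - -2\right) \left(4 + 1\right)^{2} = 0 \left(2 \left(-3\right) \left(-7\right) + 2\right) 5^{2} = 0 \left(42 + 2\right) 25 = 0 \cdot 44 \cdot 25 = 0 \cdot 25 = 0$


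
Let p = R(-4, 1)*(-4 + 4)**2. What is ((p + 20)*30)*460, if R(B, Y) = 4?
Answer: 276000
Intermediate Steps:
p = 0 (p = 4*(-4 + 4)**2 = 4*0**2 = 4*0 = 0)
((p + 20)*30)*460 = ((0 + 20)*30)*460 = (20*30)*460 = 600*460 = 276000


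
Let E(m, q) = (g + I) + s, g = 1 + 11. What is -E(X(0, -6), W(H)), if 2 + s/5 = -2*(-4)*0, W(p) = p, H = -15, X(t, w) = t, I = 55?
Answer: -57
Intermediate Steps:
g = 12
s = -10 (s = -10 + 5*(-2*(-4)*0) = -10 + 5*(8*0) = -10 + 5*0 = -10 + 0 = -10)
E(m, q) = 57 (E(m, q) = (12 + 55) - 10 = 67 - 10 = 57)
-E(X(0, -6), W(H)) = -1*57 = -57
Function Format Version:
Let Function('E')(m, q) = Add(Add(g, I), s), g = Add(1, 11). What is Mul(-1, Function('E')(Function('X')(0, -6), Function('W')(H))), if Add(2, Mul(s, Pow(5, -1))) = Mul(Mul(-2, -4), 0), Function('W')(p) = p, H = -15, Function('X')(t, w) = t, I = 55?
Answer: -57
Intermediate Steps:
g = 12
s = -10 (s = Add(-10, Mul(5, Mul(Mul(-2, -4), 0))) = Add(-10, Mul(5, Mul(8, 0))) = Add(-10, Mul(5, 0)) = Add(-10, 0) = -10)
Function('E')(m, q) = 57 (Function('E')(m, q) = Add(Add(12, 55), -10) = Add(67, -10) = 57)
Mul(-1, Function('E')(Function('X')(0, -6), Function('W')(H))) = Mul(-1, 57) = -57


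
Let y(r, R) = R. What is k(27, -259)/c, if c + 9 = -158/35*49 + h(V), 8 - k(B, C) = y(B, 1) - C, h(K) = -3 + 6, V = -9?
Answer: 315/284 ≈ 1.1092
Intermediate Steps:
h(K) = 3
k(B, C) = 7 + C (k(B, C) = 8 - (1 - C) = 8 + (-1 + C) = 7 + C)
c = -1136/5 (c = -9 + (-158/35*49 + 3) = -9 + (-1106/5 + 3) = -9 - 1091/5 = -1136/5 ≈ -227.20)
k(27, -259)/c = (7 - 259)/(-1136/5) = -252*(-5/1136) = 315/284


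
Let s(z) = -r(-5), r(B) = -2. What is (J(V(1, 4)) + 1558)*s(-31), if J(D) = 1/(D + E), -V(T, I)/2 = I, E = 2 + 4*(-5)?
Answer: 40507/13 ≈ 3115.9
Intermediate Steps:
E = -18 (E = 2 - 20 = -18)
V(T, I) = -2*I
J(D) = 1/(-18 + D) (J(D) = 1/(D - 18) = 1/(-18 + D))
s(z) = 2 (s(z) = -1*(-2) = 2)
(J(V(1, 4)) + 1558)*s(-31) = (1/(-18 - 2*4) + 1558)*2 = (1/(-18 - 8) + 1558)*2 = (1/(-26) + 1558)*2 = (-1/26 + 1558)*2 = (40507/26)*2 = 40507/13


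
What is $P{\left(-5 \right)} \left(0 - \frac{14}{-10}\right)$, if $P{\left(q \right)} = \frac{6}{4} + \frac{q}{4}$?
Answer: $\frac{7}{20} \approx 0.35$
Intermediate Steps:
$P{\left(q \right)} = \frac{3}{2} + \frac{q}{4}$ ($P{\left(q \right)} = 6 \cdot \frac{1}{4} + q \frac{1}{4} = \frac{3}{2} + \frac{q}{4}$)
$P{\left(-5 \right)} \left(0 - \frac{14}{-10}\right) = \left(\frac{3}{2} + \frac{1}{4} \left(-5\right)\right) \left(0 - \frac{14}{-10}\right) = \left(\frac{3}{2} - \frac{5}{4}\right) \left(0 - - \frac{7}{5}\right) = \frac{0 + \frac{7}{5}}{4} = \frac{1}{4} \cdot \frac{7}{5} = \frac{7}{20}$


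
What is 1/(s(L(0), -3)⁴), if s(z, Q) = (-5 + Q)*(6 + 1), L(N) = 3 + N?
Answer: 1/9834496 ≈ 1.0168e-7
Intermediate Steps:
s(z, Q) = -35 + 7*Q (s(z, Q) = (-5 + Q)*7 = -35 + 7*Q)
1/(s(L(0), -3)⁴) = 1/((-35 + 7*(-3))⁴) = 1/((-35 - 21)⁴) = 1/((-56)⁴) = 1/9834496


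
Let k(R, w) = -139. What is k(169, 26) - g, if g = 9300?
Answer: -9439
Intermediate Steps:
k(169, 26) - g = -139 - 1*9300 = -139 - 9300 = -9439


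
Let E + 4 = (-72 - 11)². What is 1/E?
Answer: 1/6885 ≈ 0.00014524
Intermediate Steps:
E = 6885 (E = -4 + (-72 - 11)² = -4 + (-83)² = -4 + 6889 = 6885)
1/E = 1/6885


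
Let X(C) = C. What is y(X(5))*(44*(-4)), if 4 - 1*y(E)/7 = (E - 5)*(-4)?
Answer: -4928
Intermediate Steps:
y(E) = -112 + 28*E (y(E) = 28 - 7*(E - 5)*(-4) = 28 - 7*(-5 + E)*(-4) = 28 - 7*(20 - 4*E) = 28 + (-140 + 28*E) = -112 + 28*E)
y(X(5))*(44*(-4)) = (-112 + 28*5)*(44*(-4)) = (-112 + 140)*(-176) = 28*(-176) = -4928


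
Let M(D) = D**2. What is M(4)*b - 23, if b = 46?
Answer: 713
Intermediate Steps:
M(4)*b - 23 = 4**2*46 - 23 = 16*46 - 23 = 736 - 23 = 713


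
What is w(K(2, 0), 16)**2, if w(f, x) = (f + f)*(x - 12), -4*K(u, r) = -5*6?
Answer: 3600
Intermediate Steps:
K(u, r) = 15/2 (K(u, r) = -(-5)*6/4 = -1/4*(-30) = 15/2)
w(f, x) = 2*f*(-12 + x) (w(f, x) = (2*f)*(-12 + x) = 2*f*(-12 + x))
w(K(2, 0), 16)**2 = (2*(15/2)*(-12 + 16))**2 = (2*(15/2)*4)**2 = 60**2 = 3600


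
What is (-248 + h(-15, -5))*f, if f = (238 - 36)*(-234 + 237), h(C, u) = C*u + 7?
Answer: -100596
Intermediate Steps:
h(C, u) = 7 + C*u
f = 606 (f = 202*3 = 606)
(-248 + h(-15, -5))*f = (-248 + (7 - 15*(-5)))*606 = (-248 + (7 + 75))*606 = (-248 + 82)*606 = -166*606 = -100596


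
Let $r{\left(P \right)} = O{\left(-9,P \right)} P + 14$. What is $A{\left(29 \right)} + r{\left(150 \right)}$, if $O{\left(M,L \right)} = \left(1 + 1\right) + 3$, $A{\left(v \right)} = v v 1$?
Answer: $1605$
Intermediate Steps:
$A{\left(v \right)} = v^{2}$ ($A{\left(v \right)} = v^{2} \cdot 1 = v^{2}$)
$O{\left(M,L \right)} = 5$ ($O{\left(M,L \right)} = 2 + 3 = 5$)
$r{\left(P \right)} = 14 + 5 P$ ($r{\left(P \right)} = 5 P + 14 = 14 + 5 P$)
$A{\left(29 \right)} + r{\left(150 \right)} = 29^{2} + \left(14 + 5 \cdot 150\right) = 841 + \left(14 + 750\right) = 841 + 764 = 1605$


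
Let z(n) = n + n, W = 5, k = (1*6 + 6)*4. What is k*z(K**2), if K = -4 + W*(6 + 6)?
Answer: 301056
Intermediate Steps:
k = 48 (k = (6 + 6)*4 = 12*4 = 48)
K = 56 (K = -4 + 5*(6 + 6) = -4 + 5*12 = -4 + 60 = 56)
z(n) = 2*n
k*z(K**2) = 48*(2*56**2) = 48*(2*3136) = 48*6272 = 301056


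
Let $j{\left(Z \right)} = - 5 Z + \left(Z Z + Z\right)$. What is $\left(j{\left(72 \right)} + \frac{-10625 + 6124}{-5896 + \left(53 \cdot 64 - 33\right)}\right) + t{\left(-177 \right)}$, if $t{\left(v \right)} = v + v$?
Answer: $\frac{11527555}{2537} \approx 4543.8$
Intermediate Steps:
$t{\left(v \right)} = 2 v$
$j{\left(Z \right)} = Z^{2} - 4 Z$ ($j{\left(Z \right)} = - 5 Z + \left(Z^{2} + Z\right) = - 5 Z + \left(Z + Z^{2}\right) = Z^{2} - 4 Z$)
$\left(j{\left(72 \right)} + \frac{-10625 + 6124}{-5896 + \left(53 \cdot 64 - 33\right)}\right) + t{\left(-177 \right)} = \left(72 \left(-4 + 72\right) + \frac{-10625 + 6124}{-5896 + \left(53 \cdot 64 - 33\right)}\right) + 2 \left(-177\right) = \left(72 \cdot 68 - \frac{4501}{-5896 + \left(3392 - 33\right)}\right) - 354 = \left(4896 - \frac{4501}{-5896 + 3359}\right) - 354 = \left(4896 - \frac{4501}{-2537}\right) - 354 = \left(4896 - - \frac{4501}{2537}\right) - 354 = \left(4896 + \frac{4501}{2537}\right) - 354 = \frac{12425653}{2537} - 354 = \frac{11527555}{2537}$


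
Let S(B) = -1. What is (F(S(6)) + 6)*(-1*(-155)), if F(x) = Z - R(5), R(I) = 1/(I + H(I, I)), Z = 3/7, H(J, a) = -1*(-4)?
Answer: 61690/63 ≈ 979.21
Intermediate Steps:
H(J, a) = 4
Z = 3/7 (Z = 3*(1/7) = 3/7 ≈ 0.42857)
R(I) = 1/(4 + I) (R(I) = 1/(I + 4) = 1/(4 + I))
F(x) = 20/63 (F(x) = 3/7 - 1/(4 + 5) = 3/7 - 1/9 = 20/63)
(F(S(6)) + 6)*(-1*(-155)) = (20/63 + 6)*(-1*(-155)) = (398/63)*155 = 61690/63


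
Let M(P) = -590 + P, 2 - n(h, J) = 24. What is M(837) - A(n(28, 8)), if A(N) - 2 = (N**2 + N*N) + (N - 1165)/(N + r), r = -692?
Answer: -517409/714 ≈ -724.66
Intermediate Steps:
n(h, J) = -22 (n(h, J) = 2 - 1*24 = 2 - 24 = -22)
A(N) = 2 + 2*N**2 + (-1165 + N)/(-692 + N) (A(N) = 2 + ((N**2 + N*N) + (N - 1165)/(N - 692)) = 2 + ((N**2 + N**2) + (-1165 + N)/(-692 + N)) = 2 + (2*N**2 + (-1165 + N)/(-692 + N)) = 2 + 2*N**2 + (-1165 + N)/(-692 + N))
M(837) - A(n(28, 8)) = (-590 + 837) - (-2549 - 1384*(-22)**2 + 2*(-22)**3 + 3*(-22))/(-692 - 22) = 247 - (-2549 - 1384*484 + 2*(-10648) - 66)/(-714) = 247 - (-1)*(-2549 - 669856 - 21296 - 66)/714 = 247 - (-1)*(-693767)/714 = 247 - 1*693767/714 = 247 - 693767/714 = -517409/714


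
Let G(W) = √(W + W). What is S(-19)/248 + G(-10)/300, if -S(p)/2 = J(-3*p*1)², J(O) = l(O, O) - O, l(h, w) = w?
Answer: I*√5/150 ≈ 0.014907*I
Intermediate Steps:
J(O) = 0 (J(O) = O - O = 0)
G(W) = √2*√W (G(W) = √(2*W) = √2*√W)
S(p) = 0 (S(p) = -2*0² = -2*0 = 0)
S(-19)/248 + G(-10)/300 = 0/248 + (√2*√(-10))/300 = 0*(1/248) + (√2*(I*√10))*(1/300) = 0 + (2*I*√5)*(1/300) = 0 + I*√5/150 = I*√5/150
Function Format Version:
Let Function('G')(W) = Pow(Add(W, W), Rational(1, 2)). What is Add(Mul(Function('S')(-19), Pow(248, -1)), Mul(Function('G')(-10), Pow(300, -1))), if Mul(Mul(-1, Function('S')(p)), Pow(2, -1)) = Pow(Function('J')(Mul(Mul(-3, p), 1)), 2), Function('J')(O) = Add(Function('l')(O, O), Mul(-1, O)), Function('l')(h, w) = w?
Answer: Mul(Rational(1, 150), I, Pow(5, Rational(1, 2))) ≈ Mul(0.014907, I)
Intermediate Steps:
Function('J')(O) = 0 (Function('J')(O) = Add(O, Mul(-1, O)) = 0)
Function('G')(W) = Mul(Pow(2, Rational(1, 2)), Pow(W, Rational(1, 2))) (Function('G')(W) = Pow(Mul(2, W), Rational(1, 2)) = Mul(Pow(2, Rational(1, 2)), Pow(W, Rational(1, 2))))
Function('S')(p) = 0 (Function('S')(p) = Mul(-2, Pow(0, 2)) = Mul(-2, 0) = 0)
Add(Mul(Function('S')(-19), Pow(248, -1)), Mul(Function('G')(-10), Pow(300, -1))) = Add(Mul(0, Pow(248, -1)), Mul(Mul(Pow(2, Rational(1, 2)), Pow(-10, Rational(1, 2))), Pow(300, -1))) = Add(Mul(0, Rational(1, 248)), Mul(Mul(Pow(2, Rational(1, 2)), Mul(I, Pow(10, Rational(1, 2)))), Rational(1, 300))) = Add(0, Mul(Mul(2, I, Pow(5, Rational(1, 2))), Rational(1, 300))) = Add(0, Mul(Rational(1, 150), I, Pow(5, Rational(1, 2)))) = Mul(Rational(1, 150), I, Pow(5, Rational(1, 2)))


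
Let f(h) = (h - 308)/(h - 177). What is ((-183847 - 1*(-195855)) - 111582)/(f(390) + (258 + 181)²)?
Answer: -21209262/41049655 ≈ -0.51667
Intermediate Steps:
f(h) = (-308 + h)/(-177 + h)
((-183847 - 1*(-195855)) - 111582)/(f(390) + (258 + 181)²) = ((-183847 - 1*(-195855)) - 111582)/((-308 + 390)/(-177 + 390) + (258 + 181)²) = ((-183847 + 195855) - 111582)/(82/213 + 439²) = (12008 - 111582)/((1/213)*82 + 192721) = -99574/(82/213 + 192721) = -99574/41049655/213 = -99574*213/41049655 = -21209262/41049655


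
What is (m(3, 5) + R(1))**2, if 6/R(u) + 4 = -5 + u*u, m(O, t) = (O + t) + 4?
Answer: 2025/16 ≈ 126.56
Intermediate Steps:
m(O, t) = 4 + O + t
R(u) = 6/(-9 + u**2) (R(u) = 6/(-4 + (-5 + u*u)) = 6/(-4 + (-5 + u**2)) = 6/(-9 + u**2))
(m(3, 5) + R(1))**2 = ((4 + 3 + 5) + 6/(-9 + 1**2))**2 = (12 + 6/(-9 + 1))**2 = (12 + 6/(-8))**2 = (12 + 6*(-1/8))**2 = (12 - 3/4)**2 = (45/4)**2 = 2025/16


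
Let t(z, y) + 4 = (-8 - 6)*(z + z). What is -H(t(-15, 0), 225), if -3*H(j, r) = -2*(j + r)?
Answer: -1282/3 ≈ -427.33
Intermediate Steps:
t(z, y) = -4 - 28*z (t(z, y) = -4 + (-8 - 6)*(z + z) = -4 - 28*z)
H(j, r) = 2*j/3 + 2*r/3 (H(j, r) = -(-2)*(j + r)/3 = -(-2*j - 2*r)/3 = 2*j/3 + 2*r/3)
-H(t(-15, 0), 225) = -(2*(-4 - 28*(-15))/3 + (⅔)*225) = -(2*(-4 + 420)/3 + 150) = -((⅔)*416 + 150) = -(832/3 + 150) = -1*1282/3 = -1282/3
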